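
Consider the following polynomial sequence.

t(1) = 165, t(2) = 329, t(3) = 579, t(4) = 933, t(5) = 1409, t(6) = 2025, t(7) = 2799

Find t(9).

4893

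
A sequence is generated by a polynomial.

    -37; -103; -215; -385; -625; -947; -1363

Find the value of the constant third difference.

-12

D1: -66, -112, -170, -240, -322, -416
D2: -46, -58, -70, -82, -94
D3: -12, -12, -12, -12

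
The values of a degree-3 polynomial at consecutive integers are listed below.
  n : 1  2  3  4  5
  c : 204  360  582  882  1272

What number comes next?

1764

D1: 156, 222, 300, 390
D2: 66, 78, 90
D3: 12, 12
Constant third difference = 12, so extend:
90 + 12 = 102;  390 + 102 = 492;  1272 + 492 = 1764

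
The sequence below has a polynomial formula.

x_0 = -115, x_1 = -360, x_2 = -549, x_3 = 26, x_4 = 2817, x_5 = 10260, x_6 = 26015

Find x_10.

D1: -245, -189, 575, 2791, 7443, 15755
D2: 56, 764, 2216, 4652, 8312
D3: 708, 1452, 2436, 3660
D4: 744, 984, 1224
D5: 240, 240
The fifth differences are constant (240).
1224 + 240 = 1464;  3660 + 1464 = 5124;  8312 + 5124 = 13436;  15755 + 13436 = 29191;  26015 + 29191 = 55206
1464 + 240 = 1704;  5124 + 1704 = 6828;  13436 + 6828 = 20264;  29191 + 20264 = 49455;  55206 + 49455 = 104661
1704 + 240 = 1944;  6828 + 1944 = 8772;  20264 + 8772 = 29036;  49455 + 29036 = 78491;  104661 + 78491 = 183152
1944 + 240 = 2184;  8772 + 2184 = 10956;  29036 + 10956 = 39992;  78491 + 39992 = 118483;  183152 + 118483 = 301635

301635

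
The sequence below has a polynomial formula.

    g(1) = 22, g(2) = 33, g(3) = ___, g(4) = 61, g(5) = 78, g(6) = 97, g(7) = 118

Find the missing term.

46

Using the last 4 terms:
Δ: 17  19  21
Δ²: 2  2
Constant second difference = 2.
Extend backward: 17 − 2 = 15;  61 − 15 = 46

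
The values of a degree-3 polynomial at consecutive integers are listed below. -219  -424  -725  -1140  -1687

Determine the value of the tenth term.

-7032

First differences: -205, -301, -415, -547
Second differences: -96, -114, -132
Third differences: -18, -18
Third differences constant at -18.
-132 − 18 = -150;  -547 − 150 = -697;  -1687 − 697 = -2384
-150 − 18 = -168;  -697 − 168 = -865;  -2384 − 865 = -3249
-168 − 18 = -186;  -865 − 186 = -1051;  -3249 − 1051 = -4300
-186 − 18 = -204;  -1051 − 204 = -1255;  -4300 − 1255 = -5555
-204 − 18 = -222;  -1255 − 222 = -1477;  -5555 − 1477 = -7032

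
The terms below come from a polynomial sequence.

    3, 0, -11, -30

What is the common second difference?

-8

First differences: -3, -11, -19
Second differences: -8, -8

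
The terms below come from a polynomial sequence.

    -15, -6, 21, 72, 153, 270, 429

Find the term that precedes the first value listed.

D1: 9, 27, 51, 81, 117, 159
D2: 18, 24, 30, 36, 42
D3: 6, 6, 6, 6
The third differences are constant at 6.
Work back: 18 − 6 = 12;  9 − 12 = -3;  -15 + 3 = -12

-12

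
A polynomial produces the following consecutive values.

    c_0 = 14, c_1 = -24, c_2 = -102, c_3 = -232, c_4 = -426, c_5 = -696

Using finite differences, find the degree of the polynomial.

D1: -38, -78, -130, -194, -270
D2: -40, -52, -64, -76
D3: -12, -12, -12
The third differences are constant, so the polynomial has degree 3.

3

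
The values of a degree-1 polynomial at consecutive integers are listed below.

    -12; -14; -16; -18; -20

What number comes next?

Δ: -2, -2, -2, -2
The first differences are constant (-2).
-20 − 2 = -22

-22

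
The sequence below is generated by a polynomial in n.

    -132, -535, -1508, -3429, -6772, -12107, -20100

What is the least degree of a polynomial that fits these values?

4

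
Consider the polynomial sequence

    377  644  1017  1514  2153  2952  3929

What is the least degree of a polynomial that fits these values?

3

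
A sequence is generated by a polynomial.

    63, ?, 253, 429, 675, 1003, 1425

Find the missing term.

135

Using the last 5 terms:
176  246  328  422
70  82  94
12  12
Constant third difference = 12.
Extend backward: 70 − 12 = 58;  176 − 58 = 118;  253 − 118 = 135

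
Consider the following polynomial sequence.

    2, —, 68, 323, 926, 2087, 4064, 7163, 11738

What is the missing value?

-1

Using the last 7 terms:
255, 603, 1161, 1977, 3099, 4575
348, 558, 816, 1122, 1476
210, 258, 306, 354
48, 48, 48
Constant fourth difference = 48.
Extend backward: 210 − 48 = 162;  348 − 162 = 186;  255 − 186 = 69;  68 − 69 = -1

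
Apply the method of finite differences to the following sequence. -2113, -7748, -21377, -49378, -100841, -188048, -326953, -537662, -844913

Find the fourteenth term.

First differences: -5635  -13629  -28001  -51463  -87207  -138905  -210709  -307251
Second differences: -7994  -14372  -23462  -35744  -51698  -71804  -96542
Third differences: -6378  -9090  -12282  -15954  -20106  -24738
Fourth differences: -2712  -3192  -3672  -4152  -4632
Fifth differences: -480  -480  -480  -480
The fifth differences are constant (-480).
-4632 − 480 = -5112;  -24738 − 5112 = -29850;  -96542 − 29850 = -126392;  -307251 − 126392 = -433643;  -844913 − 433643 = -1278556
-5112 − 480 = -5592;  -29850 − 5592 = -35442;  -126392 − 35442 = -161834;  -433643 − 161834 = -595477;  -1278556 − 595477 = -1874033
-5592 − 480 = -6072;  -35442 − 6072 = -41514;  -161834 − 41514 = -203348;  -595477 − 203348 = -798825;  -1874033 − 798825 = -2672858
-6072 − 480 = -6552;  -41514 − 6552 = -48066;  -203348 − 48066 = -251414;  -798825 − 251414 = -1050239;  -2672858 − 1050239 = -3723097
-6552 − 480 = -7032;  -48066 − 7032 = -55098;  -251414 − 55098 = -306512;  -1050239 − 306512 = -1356751;  -3723097 − 1356751 = -5079848

-5079848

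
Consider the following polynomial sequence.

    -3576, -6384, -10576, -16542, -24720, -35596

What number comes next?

-49704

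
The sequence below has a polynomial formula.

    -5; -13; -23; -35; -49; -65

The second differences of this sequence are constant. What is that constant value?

-2

D1: -8, -10, -12, -14, -16
D2: -2, -2, -2, -2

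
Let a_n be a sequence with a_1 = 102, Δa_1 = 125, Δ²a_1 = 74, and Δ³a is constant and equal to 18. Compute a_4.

Build the table forward from the leading diagonal:
D3: 18  18  18  18
D2: 74  92  110  128
D1: 125  199  291  401
a: 102  227  426  717

717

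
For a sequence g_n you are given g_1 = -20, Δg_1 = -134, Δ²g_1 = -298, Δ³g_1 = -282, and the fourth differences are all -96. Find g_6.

-6970

Build the table forward from the leading diagonal:
Fourth differences: -96  -96  -96  -96  -96  -96
Third differences: -282  -378  -474  -570  -666  -762
Second differences: -298  -580  -958  -1432  -2002  -2668
First differences: -134  -432  -1012  -1970  -3402  -5404
g: -20  -154  -586  -1598  -3568  -6970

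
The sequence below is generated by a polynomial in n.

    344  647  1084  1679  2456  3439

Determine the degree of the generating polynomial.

3

Δ: 303, 437, 595, 777, 983
Δ²: 134, 158, 182, 206
Δ³: 24, 24, 24
The third differences are constant, so the polynomial has degree 3.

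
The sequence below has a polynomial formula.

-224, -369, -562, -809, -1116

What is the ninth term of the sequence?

-3064

Δ: -145, -193, -247, -307
Δ²: -48, -54, -60
Δ³: -6, -6
The third differences are constant (-6).
-60 − 6 = -66;  -307 − 66 = -373;  -1116 − 373 = -1489
-66 − 6 = -72;  -373 − 72 = -445;  -1489 − 445 = -1934
-72 − 6 = -78;  -445 − 78 = -523;  -1934 − 523 = -2457
-78 − 6 = -84;  -523 − 84 = -607;  -2457 − 607 = -3064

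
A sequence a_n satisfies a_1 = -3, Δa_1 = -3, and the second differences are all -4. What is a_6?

-58

Build the table forward from the leading diagonal:
Δ²: -4  -4  -4  -4  -4  -4
Δ: -3  -7  -11  -15  -19  -23
a: -3  -6  -13  -24  -39  -58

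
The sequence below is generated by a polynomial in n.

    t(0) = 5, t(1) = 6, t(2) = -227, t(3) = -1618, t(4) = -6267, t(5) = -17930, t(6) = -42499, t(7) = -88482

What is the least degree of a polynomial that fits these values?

Δ: 1, -233, -1391, -4649, -11663, -24569, -45983
Δ²: -234, -1158, -3258, -7014, -12906, -21414
Δ³: -924, -2100, -3756, -5892, -8508
Δ⁴: -1176, -1656, -2136, -2616
Δ⁵: -480, -480, -480
The fifth differences are constant, so the polynomial has degree 5.

5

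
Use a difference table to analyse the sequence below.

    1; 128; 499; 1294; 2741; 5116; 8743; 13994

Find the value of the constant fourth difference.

48

First differences: 127, 371, 795, 1447, 2375, 3627, 5251
Second differences: 244, 424, 652, 928, 1252, 1624
Third differences: 180, 228, 276, 324, 372
Fourth differences: 48, 48, 48, 48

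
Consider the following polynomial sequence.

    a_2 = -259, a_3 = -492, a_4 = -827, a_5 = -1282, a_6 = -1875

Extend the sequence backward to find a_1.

-110

First differences: -233, -335, -455, -593
Second differences: -102, -120, -138
Third differences: -18, -18
The third differences are constant at -18.
Work back: -102 + 18 = -84;  -233 + 84 = -149;  -259 + 149 = -110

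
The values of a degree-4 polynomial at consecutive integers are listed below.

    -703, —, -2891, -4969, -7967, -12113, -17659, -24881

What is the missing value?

-1529

Using the last 6 terms:
First differences: -2078  -2998  -4146  -5546  -7222
Second differences: -920  -1148  -1400  -1676
Third differences: -228  -252  -276
Fourth differences: -24  -24
Constant fourth difference = -24.
Extend backward: -228 + 24 = -204;  -920 + 204 = -716;  -2078 + 716 = -1362;  -2891 + 1362 = -1529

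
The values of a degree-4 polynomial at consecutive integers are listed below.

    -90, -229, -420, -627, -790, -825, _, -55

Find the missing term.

Using the first 6 terms:
Δ: -139  -191  -207  -163  -35
Δ²: -52  -16  44  128
Δ³: 36  60  84
Δ⁴: 24  24
Constant fourth difference = 24.
Extend forward: 84 + 24 = 108;  128 + 108 = 236;  -35 + 236 = 201;  -825 + 201 = -624

-624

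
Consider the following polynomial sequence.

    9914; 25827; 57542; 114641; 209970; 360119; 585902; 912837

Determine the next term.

1371626

Δ: 15913  31715  57099  95329  150149  225783  326935
Δ²: 15802  25384  38230  54820  75634  101152
Δ³: 9582  12846  16590  20814  25518
Δ⁴: 3264  3744  4224  4704
Δ⁵: 480  480  480
Fifth differences constant at 480.
4704 + 480 = 5184;  25518 + 5184 = 30702;  101152 + 30702 = 131854;  326935 + 131854 = 458789;  912837 + 458789 = 1371626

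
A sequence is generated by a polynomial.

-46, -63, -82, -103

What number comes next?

First differences: -17, -19, -21
Second differences: -2, -2
The second differences are constant (-2).
-21 − 2 = -23;  -103 − 23 = -126

-126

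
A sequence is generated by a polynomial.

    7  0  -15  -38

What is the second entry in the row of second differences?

-8

D1: -7, -15, -23
D2: -8, -8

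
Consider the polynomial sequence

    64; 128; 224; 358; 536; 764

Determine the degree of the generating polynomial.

64, 96, 134, 178, 228
32, 38, 44, 50
6, 6, 6
The third differences are constant, so the polynomial has degree 3.

3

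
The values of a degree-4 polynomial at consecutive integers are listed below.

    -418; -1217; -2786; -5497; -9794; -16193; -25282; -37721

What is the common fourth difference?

-72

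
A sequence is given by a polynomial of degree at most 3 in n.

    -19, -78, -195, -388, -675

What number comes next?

Δ: -59  -117  -193  -287
Δ²: -58  -76  -94
Δ³: -18  -18
Third differences constant at -18.
-94 − 18 = -112;  -287 − 112 = -399;  -675 − 399 = -1074

-1074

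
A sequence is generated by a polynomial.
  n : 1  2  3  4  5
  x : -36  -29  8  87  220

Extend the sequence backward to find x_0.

-25

D1: 7, 37, 79, 133
D2: 30, 42, 54
D3: 12, 12
The third differences are constant at 12.
Work back: 30 − 12 = 18;  7 − 18 = -11;  -36 + 11 = -25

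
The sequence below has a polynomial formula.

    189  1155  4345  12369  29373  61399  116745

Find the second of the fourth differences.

D1: 966, 3190, 8024, 17004, 32026, 55346
D2: 2224, 4834, 8980, 15022, 23320
D3: 2610, 4146, 6042, 8298
D4: 1536, 1896, 2256
D5: 360, 360

1896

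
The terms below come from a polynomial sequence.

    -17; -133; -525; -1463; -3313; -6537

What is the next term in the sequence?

-11693

First differences: -116, -392, -938, -1850, -3224
Second differences: -276, -546, -912, -1374
Third differences: -270, -366, -462
Fourth differences: -96, -96
Fourth differences constant at -96.
-462 − 96 = -558;  -1374 − 558 = -1932;  -3224 − 1932 = -5156;  -6537 − 5156 = -11693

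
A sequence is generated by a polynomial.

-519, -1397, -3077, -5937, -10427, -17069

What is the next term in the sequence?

D1: -878, -1680, -2860, -4490, -6642
D2: -802, -1180, -1630, -2152
D3: -378, -450, -522
D4: -72, -72
Fourth differences constant at -72.
-522 − 72 = -594;  -2152 − 594 = -2746;  -6642 − 2746 = -9388;  -17069 − 9388 = -26457

-26457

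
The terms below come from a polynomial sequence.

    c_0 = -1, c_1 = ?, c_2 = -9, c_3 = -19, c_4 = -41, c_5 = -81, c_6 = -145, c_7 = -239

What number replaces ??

-5

Using the last 6 terms:
-10, -22, -40, -64, -94
-12, -18, -24, -30
-6, -6, -6
Constant third difference = -6.
Extend backward: -12 + 6 = -6;  -10 + 6 = -4;  -9 + 4 = -5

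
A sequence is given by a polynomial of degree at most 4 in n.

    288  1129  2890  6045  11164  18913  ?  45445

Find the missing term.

30054

Using the first 6 terms:
Δ: 841, 1761, 3155, 5119, 7749
Δ²: 920, 1394, 1964, 2630
Δ³: 474, 570, 666
Δ⁴: 96, 96
Constant fourth difference = 96.
Extend forward: 666 + 96 = 762;  2630 + 762 = 3392;  7749 + 3392 = 11141;  18913 + 11141 = 30054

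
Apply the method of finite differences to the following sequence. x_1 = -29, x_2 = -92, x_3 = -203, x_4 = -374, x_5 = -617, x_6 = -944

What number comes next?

Δ: -63, -111, -171, -243, -327
Δ²: -48, -60, -72, -84
Δ³: -12, -12, -12
The third differences are constant (-12).
-84 − 12 = -96;  -327 − 96 = -423;  -944 − 423 = -1367

-1367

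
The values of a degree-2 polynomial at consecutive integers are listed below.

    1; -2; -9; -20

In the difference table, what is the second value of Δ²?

-4

Δ: -3, -7, -11
Δ²: -4, -4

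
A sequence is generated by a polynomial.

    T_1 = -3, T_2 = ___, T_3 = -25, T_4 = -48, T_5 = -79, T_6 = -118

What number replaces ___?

-10

Using the last 4 terms:
Δ: -23  -31  -39
Δ²: -8  -8
Constant second difference = -8.
Extend backward: -23 + 8 = -15;  -25 + 15 = -10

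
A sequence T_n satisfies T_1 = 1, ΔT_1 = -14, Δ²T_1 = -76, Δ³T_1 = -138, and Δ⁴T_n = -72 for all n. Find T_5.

Build the table forward from the leading diagonal:
Fourth differences: -72  -72  -72  -72  -72
Third differences: -138  -210  -282  -354  -426
Second differences: -76  -214  -424  -706  -1060
First differences: -14  -90  -304  -728  -1434
T: 1  -13  -103  -407  -1135

-1135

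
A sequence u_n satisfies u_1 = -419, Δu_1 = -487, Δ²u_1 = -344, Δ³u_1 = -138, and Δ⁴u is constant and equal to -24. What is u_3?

Build the table forward from the leading diagonal:
D4: -24  -24  -24
D3: -138  -162  -186
D2: -344  -482  -644
D1: -487  -831  -1313
u: -419  -906  -1737

-1737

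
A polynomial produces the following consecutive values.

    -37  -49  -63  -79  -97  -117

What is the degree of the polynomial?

Δ: -12, -14, -16, -18, -20
Δ²: -2, -2, -2, -2
The second differences are constant, so the polynomial has degree 2.

2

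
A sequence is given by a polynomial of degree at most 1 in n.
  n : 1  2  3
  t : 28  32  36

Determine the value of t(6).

48

D1: 4  4
First differences constant at 4.
36 + 4 = 40
40 + 4 = 44
44 + 4 = 48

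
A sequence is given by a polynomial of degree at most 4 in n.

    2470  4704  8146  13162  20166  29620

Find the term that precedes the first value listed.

1126

2234  3442  5016  7004  9454
1208  1574  1988  2450
366  414  462
48  48
The fourth differences are constant at 48.
Work back: 366 − 48 = 318;  1208 − 318 = 890;  2234 − 890 = 1344;  2470 − 1344 = 1126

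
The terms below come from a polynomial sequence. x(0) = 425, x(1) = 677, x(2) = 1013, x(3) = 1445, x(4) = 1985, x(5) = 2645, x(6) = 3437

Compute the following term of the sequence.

4373

First differences: 252, 336, 432, 540, 660, 792
Second differences: 84, 96, 108, 120, 132
Third differences: 12, 12, 12, 12
Constant third difference = 12, so extend:
132 + 12 = 144;  792 + 144 = 936;  3437 + 936 = 4373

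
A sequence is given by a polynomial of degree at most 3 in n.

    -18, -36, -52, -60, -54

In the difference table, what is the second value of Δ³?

Δ: -18, -16, -8, 6
Δ²: 2, 8, 14
Δ³: 6, 6

6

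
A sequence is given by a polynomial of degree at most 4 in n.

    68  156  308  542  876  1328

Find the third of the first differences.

234

Δ: 88, 152, 234, 334, 452
Δ²: 64, 82, 100, 118
Δ³: 18, 18, 18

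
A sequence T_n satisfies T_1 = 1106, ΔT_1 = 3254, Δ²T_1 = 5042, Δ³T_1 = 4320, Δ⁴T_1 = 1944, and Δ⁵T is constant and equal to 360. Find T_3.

Build the table forward from the leading diagonal:
Δ⁵: 360, 360, 360
Δ⁴: 1944, 2304, 2664
Δ³: 4320, 6264, 8568
Δ²: 5042, 9362, 15626
Δ: 3254, 8296, 17658
T: 1106, 4360, 12656

12656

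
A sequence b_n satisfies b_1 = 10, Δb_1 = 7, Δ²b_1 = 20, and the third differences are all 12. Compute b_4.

103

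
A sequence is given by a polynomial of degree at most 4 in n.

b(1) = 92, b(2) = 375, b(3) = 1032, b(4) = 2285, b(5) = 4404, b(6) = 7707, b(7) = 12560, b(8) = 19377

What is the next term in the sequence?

28620

283 , 657 , 1253 , 2119 , 3303 , 4853 , 6817
374 , 596 , 866 , 1184 , 1550 , 1964
222 , 270 , 318 , 366 , 414
48 , 48 , 48 , 48
The fourth differences are constant (48).
414 + 48 = 462;  1964 + 462 = 2426;  6817 + 2426 = 9243;  19377 + 9243 = 28620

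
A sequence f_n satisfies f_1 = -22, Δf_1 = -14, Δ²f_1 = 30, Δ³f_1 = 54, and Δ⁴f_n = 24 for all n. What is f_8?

Build the table forward from the leading diagonal:
D4: 24, 24, 24, 24, 24, 24, 24, 24
D3: 54, 78, 102, 126, 150, 174, 198, 222
D2: 30, 84, 162, 264, 390, 540, 714, 912
D1: -14, 16, 100, 262, 526, 916, 1456, 2170
f: -22, -36, -20, 80, 342, 868, 1784, 3240

3240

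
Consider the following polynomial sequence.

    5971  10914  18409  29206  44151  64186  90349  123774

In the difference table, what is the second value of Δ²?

3302

Δ: 4943, 7495, 10797, 14945, 20035, 26163, 33425
Δ²: 2552, 3302, 4148, 5090, 6128, 7262
Δ³: 750, 846, 942, 1038, 1134
Δ⁴: 96, 96, 96, 96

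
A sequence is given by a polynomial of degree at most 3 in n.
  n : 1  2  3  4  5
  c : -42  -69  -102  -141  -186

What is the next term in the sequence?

Δ: -27  -33  -39  -45
Δ²: -6  -6  -6
Second differences constant at -6.
-45 − 6 = -51;  -186 − 51 = -237

-237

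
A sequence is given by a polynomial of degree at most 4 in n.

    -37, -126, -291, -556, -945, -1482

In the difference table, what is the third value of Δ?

-265

Δ: -89, -165, -265, -389, -537
Δ²: -76, -100, -124, -148
Δ³: -24, -24, -24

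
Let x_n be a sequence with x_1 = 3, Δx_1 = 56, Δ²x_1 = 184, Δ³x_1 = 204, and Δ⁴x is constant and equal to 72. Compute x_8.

13919

Build the table forward from the leading diagonal:
D4: 72  72  72  72  72  72  72  72
D3: 204  276  348  420  492  564  636  708
D2: 184  388  664  1012  1432  1924  2488  3124
D1: 56  240  628  1292  2304  3736  5660  8148
x: 3  59  299  927  2219  4523  8259  13919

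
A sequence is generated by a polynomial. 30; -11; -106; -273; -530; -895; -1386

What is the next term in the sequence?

Δ: -41  -95  -167  -257  -365  -491
Δ²: -54  -72  -90  -108  -126
Δ³: -18  -18  -18  -18
Third differences constant at -18.
-126 − 18 = -144;  -491 − 144 = -635;  -1386 − 635 = -2021

-2021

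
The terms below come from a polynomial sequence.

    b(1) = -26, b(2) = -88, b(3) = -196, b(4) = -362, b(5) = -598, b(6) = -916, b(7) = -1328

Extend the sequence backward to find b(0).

First differences: -62  -108  -166  -236  -318  -412
Second differences: -46  -58  -70  -82  -94
Third differences: -12  -12  -12  -12
The third differences are constant at -12.
Work back: -46 + 12 = -34;  -62 + 34 = -28;  -26 + 28 = 2

2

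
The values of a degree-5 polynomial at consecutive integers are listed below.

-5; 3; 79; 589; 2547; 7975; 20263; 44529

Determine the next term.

8  76  510  1958  5428  12288  24266
68  434  1448  3470  6860  11978
366  1014  2022  3390  5118
648  1008  1368  1728
360  360  360
The fifth differences are constant (360).
1728 + 360 = 2088;  5118 + 2088 = 7206;  11978 + 7206 = 19184;  24266 + 19184 = 43450;  44529 + 43450 = 87979

87979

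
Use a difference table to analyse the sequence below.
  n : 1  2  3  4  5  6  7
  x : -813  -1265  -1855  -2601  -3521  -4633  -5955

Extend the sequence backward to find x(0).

-481

Δ: -452, -590, -746, -920, -1112, -1322
Δ²: -138, -156, -174, -192, -210
Δ³: -18, -18, -18, -18
The third differences are constant at -18.
Work back: -138 + 18 = -120;  -452 + 120 = -332;  -813 + 332 = -481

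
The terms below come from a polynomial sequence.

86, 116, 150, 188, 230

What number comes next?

30 , 34 , 38 , 42
4 , 4 , 4
Constant second difference = 4, so extend:
42 + 4 = 46;  230 + 46 = 276

276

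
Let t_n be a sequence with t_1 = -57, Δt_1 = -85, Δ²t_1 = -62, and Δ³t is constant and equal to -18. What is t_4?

Build the table forward from the leading diagonal:
D3: -18, -18, -18, -18
D2: -62, -80, -98, -116
D1: -85, -147, -227, -325
t: -57, -142, -289, -516

-516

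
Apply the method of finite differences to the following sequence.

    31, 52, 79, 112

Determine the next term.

151

Δ: 21, 27, 33
Δ²: 6, 6
The second differences are constant (6).
33 + 6 = 39;  112 + 39 = 151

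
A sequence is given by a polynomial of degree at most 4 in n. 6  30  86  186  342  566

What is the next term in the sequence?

870

Δ: 24  56  100  156  224
Δ²: 32  44  56  68
Δ³: 12  12  12
Third differences constant at 12.
68 + 12 = 80;  224 + 80 = 304;  566 + 304 = 870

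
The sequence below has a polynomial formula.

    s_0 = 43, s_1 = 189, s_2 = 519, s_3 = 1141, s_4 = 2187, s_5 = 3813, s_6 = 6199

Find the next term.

9549

Δ: 146, 330, 622, 1046, 1626, 2386
Δ²: 184, 292, 424, 580, 760
Δ³: 108, 132, 156, 180
Δ⁴: 24, 24, 24
Fourth differences constant at 24.
180 + 24 = 204;  760 + 204 = 964;  2386 + 964 = 3350;  6199 + 3350 = 9549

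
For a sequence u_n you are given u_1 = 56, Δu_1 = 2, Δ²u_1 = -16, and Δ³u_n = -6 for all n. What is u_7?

-292

Build the table forward from the leading diagonal:
Δ³: -6, -6, -6, -6, -6, -6, -6
Δ²: -16, -22, -28, -34, -40, -46, -52
Δ: 2, -14, -36, -64, -98, -138, -184
u: 56, 58, 44, 8, -56, -154, -292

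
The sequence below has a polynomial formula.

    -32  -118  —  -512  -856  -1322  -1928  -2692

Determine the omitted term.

-272

Using the last 5 terms:
D1: -344, -466, -606, -764
D2: -122, -140, -158
D3: -18, -18
Constant third difference = -18.
Extend backward: -122 + 18 = -104;  -344 + 104 = -240;  -512 + 240 = -272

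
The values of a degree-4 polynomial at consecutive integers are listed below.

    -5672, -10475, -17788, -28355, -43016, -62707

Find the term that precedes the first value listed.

-2731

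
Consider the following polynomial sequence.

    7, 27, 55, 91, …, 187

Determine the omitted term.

135

Using the first 4 terms:
First differences: 20, 28, 36
Second differences: 8, 8
Constant second difference = 8.
Extend forward: 36 + 8 = 44;  91 + 44 = 135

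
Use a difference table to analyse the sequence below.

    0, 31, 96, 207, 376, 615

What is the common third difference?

12

Δ: 31, 65, 111, 169, 239
Δ²: 34, 46, 58, 70
Δ³: 12, 12, 12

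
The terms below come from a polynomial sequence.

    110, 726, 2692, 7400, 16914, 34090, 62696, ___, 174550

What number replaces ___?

Using the first 7 terms:
Δ: 616, 1966, 4708, 9514, 17176, 28606
Δ²: 1350, 2742, 4806, 7662, 11430
Δ³: 1392, 2064, 2856, 3768
Δ⁴: 672, 792, 912
Δ⁵: 120, 120
Constant fifth difference = 120.
Extend forward: 912 + 120 = 1032;  3768 + 1032 = 4800;  11430 + 4800 = 16230;  28606 + 16230 = 44836;  62696 + 44836 = 107532

107532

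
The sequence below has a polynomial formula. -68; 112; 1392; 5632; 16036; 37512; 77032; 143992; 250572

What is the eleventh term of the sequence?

647392

180 , 1280 , 4240 , 10404 , 21476 , 39520 , 66960 , 106580
1100 , 2960 , 6164 , 11072 , 18044 , 27440 , 39620
1860 , 3204 , 4908 , 6972 , 9396 , 12180
1344 , 1704 , 2064 , 2424 , 2784
360 , 360 , 360 , 360
The fifth differences are constant (360).
2784 + 360 = 3144;  12180 + 3144 = 15324;  39620 + 15324 = 54944;  106580 + 54944 = 161524;  250572 + 161524 = 412096
3144 + 360 = 3504;  15324 + 3504 = 18828;  54944 + 18828 = 73772;  161524 + 73772 = 235296;  412096 + 235296 = 647392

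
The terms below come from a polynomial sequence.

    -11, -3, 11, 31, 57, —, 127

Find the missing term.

89

Using the first 5 terms:
Δ: 8, 14, 20, 26
Δ²: 6, 6, 6
Constant second difference = 6.
Extend forward: 26 + 6 = 32;  57 + 32 = 89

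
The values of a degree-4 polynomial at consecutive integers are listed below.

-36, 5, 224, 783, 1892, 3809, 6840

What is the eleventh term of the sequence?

37904

First differences: 41 , 219 , 559 , 1109 , 1917 , 3031
Second differences: 178 , 340 , 550 , 808 , 1114
Third differences: 162 , 210 , 258 , 306
Fourth differences: 48 , 48 , 48
The fourth differences are constant (48).
306 + 48 = 354;  1114 + 354 = 1468;  3031 + 1468 = 4499;  6840 + 4499 = 11339
354 + 48 = 402;  1468 + 402 = 1870;  4499 + 1870 = 6369;  11339 + 6369 = 17708
402 + 48 = 450;  1870 + 450 = 2320;  6369 + 2320 = 8689;  17708 + 8689 = 26397
450 + 48 = 498;  2320 + 498 = 2818;  8689 + 2818 = 11507;  26397 + 11507 = 37904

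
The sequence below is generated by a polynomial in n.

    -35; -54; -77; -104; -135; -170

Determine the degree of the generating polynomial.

First differences: -19, -23, -27, -31, -35
Second differences: -4, -4, -4, -4
The second differences are constant, so the polynomial has degree 2.

2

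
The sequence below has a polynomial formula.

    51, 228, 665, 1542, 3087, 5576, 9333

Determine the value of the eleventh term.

45201

D1: 177, 437, 877, 1545, 2489, 3757
D2: 260, 440, 668, 944, 1268
D3: 180, 228, 276, 324
D4: 48, 48, 48
The fourth differences are constant (48).
324 + 48 = 372;  1268 + 372 = 1640;  3757 + 1640 = 5397;  9333 + 5397 = 14730
372 + 48 = 420;  1640 + 420 = 2060;  5397 + 2060 = 7457;  14730 + 7457 = 22187
420 + 48 = 468;  2060 + 468 = 2528;  7457 + 2528 = 9985;  22187 + 9985 = 32172
468 + 48 = 516;  2528 + 516 = 3044;  9985 + 3044 = 13029;  32172 + 13029 = 45201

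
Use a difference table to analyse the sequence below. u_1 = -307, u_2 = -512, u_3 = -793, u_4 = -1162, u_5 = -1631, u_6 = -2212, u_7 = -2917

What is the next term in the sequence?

-3758

First differences: -205, -281, -369, -469, -581, -705
Second differences: -76, -88, -100, -112, -124
Third differences: -12, -12, -12, -12
Third differences constant at -12.
-124 − 12 = -136;  -705 − 136 = -841;  -2917 − 841 = -3758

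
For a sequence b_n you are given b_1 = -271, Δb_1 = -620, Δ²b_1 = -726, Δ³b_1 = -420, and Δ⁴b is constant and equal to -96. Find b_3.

-2237

Build the table forward from the leading diagonal:
D4: -96, -96, -96
D3: -420, -516, -612
D2: -726, -1146, -1662
D1: -620, -1346, -2492
b: -271, -891, -2237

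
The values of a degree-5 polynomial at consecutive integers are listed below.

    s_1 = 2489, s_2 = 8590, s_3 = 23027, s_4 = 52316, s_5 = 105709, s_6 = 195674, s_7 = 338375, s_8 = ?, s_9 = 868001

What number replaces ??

554152

Using the first 7 terms:
Δ: 6101  14437  29289  53393  89965  142701
Δ²: 8336  14852  24104  36572  52736
Δ³: 6516  9252  12468  16164
Δ⁴: 2736  3216  3696
Δ⁵: 480  480
Constant fifth difference = 480.
Extend forward: 3696 + 480 = 4176;  16164 + 4176 = 20340;  52736 + 20340 = 73076;  142701 + 73076 = 215777;  338375 + 215777 = 554152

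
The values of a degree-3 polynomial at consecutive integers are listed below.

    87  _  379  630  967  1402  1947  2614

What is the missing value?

202

Using the last 6 terms:
Δ: 251, 337, 435, 545, 667
Δ²: 86, 98, 110, 122
Δ³: 12, 12, 12
Constant third difference = 12.
Extend backward: 86 − 12 = 74;  251 − 74 = 177;  379 − 177 = 202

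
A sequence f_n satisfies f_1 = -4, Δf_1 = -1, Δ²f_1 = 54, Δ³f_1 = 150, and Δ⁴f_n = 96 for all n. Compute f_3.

48

Build the table forward from the leading diagonal:
Δ⁴: 96, 96, 96
Δ³: 150, 246, 342
Δ²: 54, 204, 450
Δ: -1, 53, 257
f: -4, -5, 48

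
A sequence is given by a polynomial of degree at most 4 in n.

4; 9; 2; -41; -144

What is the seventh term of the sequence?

-626

D1: 5, -7, -43, -103
D2: -12, -36, -60
D3: -24, -24
Third differences constant at -24.
-60 − 24 = -84;  -103 − 84 = -187;  -144 − 187 = -331
-84 − 24 = -108;  -187 − 108 = -295;  -331 − 295 = -626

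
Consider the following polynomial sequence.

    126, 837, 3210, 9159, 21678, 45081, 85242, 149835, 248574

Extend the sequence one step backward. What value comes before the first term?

711, 2373, 5949, 12519, 23403, 40161, 64593, 98739
1662, 3576, 6570, 10884, 16758, 24432, 34146
1914, 2994, 4314, 5874, 7674, 9714
1080, 1320, 1560, 1800, 2040
240, 240, 240, 240
The fifth differences are constant at 240.
Work back: 1080 − 240 = 840;  1914 − 840 = 1074;  1662 − 1074 = 588;  711 − 588 = 123;  126 − 123 = 3

3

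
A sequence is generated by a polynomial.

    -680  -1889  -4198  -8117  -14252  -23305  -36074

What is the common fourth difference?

-96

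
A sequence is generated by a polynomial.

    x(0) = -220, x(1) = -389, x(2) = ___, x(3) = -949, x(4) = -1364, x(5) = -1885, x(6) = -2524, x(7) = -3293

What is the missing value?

Using the last 5 terms:
D1: -415  -521  -639  -769
D2: -106  -118  -130
D3: -12  -12
Constant third difference = -12.
Extend backward: -106 + 12 = -94;  -415 + 94 = -321;  -949 + 321 = -628

-628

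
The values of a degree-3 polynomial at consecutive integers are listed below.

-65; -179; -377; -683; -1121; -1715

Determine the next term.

First differences: -114, -198, -306, -438, -594
Second differences: -84, -108, -132, -156
Third differences: -24, -24, -24
The third differences are constant (-24).
-156 − 24 = -180;  -594 − 180 = -774;  -1715 − 774 = -2489

-2489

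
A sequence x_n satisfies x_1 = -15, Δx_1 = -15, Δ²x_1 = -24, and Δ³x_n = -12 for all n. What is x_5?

-267

Build the table forward from the leading diagonal:
Δ³: -12, -12, -12, -12, -12
Δ²: -24, -36, -48, -60, -72
Δ: -15, -39, -75, -123, -183
x: -15, -30, -69, -144, -267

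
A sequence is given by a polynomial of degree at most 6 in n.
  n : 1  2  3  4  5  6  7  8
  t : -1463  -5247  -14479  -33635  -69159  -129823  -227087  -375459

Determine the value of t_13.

-2650439

-3784, -9232, -19156, -35524, -60664, -97264, -148372
-5448, -9924, -16368, -25140, -36600, -51108
-4476, -6444, -8772, -11460, -14508
-1968, -2328, -2688, -3048
-360, -360, -360
Fifth differences constant at -360.
-3048 − 360 = -3408;  -14508 − 3408 = -17916;  -51108 − 17916 = -69024;  -148372 − 69024 = -217396;  -375459 − 217396 = -592855
-3408 − 360 = -3768;  -17916 − 3768 = -21684;  -69024 − 21684 = -90708;  -217396 − 90708 = -308104;  -592855 − 308104 = -900959
-3768 − 360 = -4128;  -21684 − 4128 = -25812;  -90708 − 25812 = -116520;  -308104 − 116520 = -424624;  -900959 − 424624 = -1325583
-4128 − 360 = -4488;  -25812 − 4488 = -30300;  -116520 − 30300 = -146820;  -424624 − 146820 = -571444;  -1325583 − 571444 = -1897027
-4488 − 360 = -4848;  -30300 − 4848 = -35148;  -146820 − 35148 = -181968;  -571444 − 181968 = -753412;  -1897027 − 753412 = -2650439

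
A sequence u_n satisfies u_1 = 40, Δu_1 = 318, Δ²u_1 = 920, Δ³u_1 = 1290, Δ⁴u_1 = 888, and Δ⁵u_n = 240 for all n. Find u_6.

28410

Build the table forward from the leading diagonal:
Δ⁵: 240, 240, 240, 240, 240, 240
Δ⁴: 888, 1128, 1368, 1608, 1848, 2088
Δ³: 1290, 2178, 3306, 4674, 6282, 8130
Δ²: 920, 2210, 4388, 7694, 12368, 18650
Δ: 318, 1238, 3448, 7836, 15530, 27898
u: 40, 358, 1596, 5044, 12880, 28410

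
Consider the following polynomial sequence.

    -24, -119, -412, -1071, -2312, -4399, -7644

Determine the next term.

-12407

Δ: -95  -293  -659  -1241  -2087  -3245
Δ²: -198  -366  -582  -846  -1158
Δ³: -168  -216  -264  -312
Δ⁴: -48  -48  -48
Constant fourth difference = -48, so extend:
-312 − 48 = -360;  -1158 − 360 = -1518;  -3245 − 1518 = -4763;  -7644 − 4763 = -12407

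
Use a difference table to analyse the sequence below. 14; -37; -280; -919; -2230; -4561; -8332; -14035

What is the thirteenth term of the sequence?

Δ: -51  -243  -639  -1311  -2331  -3771  -5703
Δ²: -192  -396  -672  -1020  -1440  -1932
Δ³: -204  -276  -348  -420  -492
Δ⁴: -72  -72  -72  -72
The fourth differences are constant (-72).
-492 − 72 = -564;  -1932 − 564 = -2496;  -5703 − 2496 = -8199;  -14035 − 8199 = -22234
-564 − 72 = -636;  -2496 − 636 = -3132;  -8199 − 3132 = -11331;  -22234 − 11331 = -33565
-636 − 72 = -708;  -3132 − 708 = -3840;  -11331 − 3840 = -15171;  -33565 − 15171 = -48736
-708 − 72 = -780;  -3840 − 780 = -4620;  -15171 − 4620 = -19791;  -48736 − 19791 = -68527
-780 − 72 = -852;  -4620 − 852 = -5472;  -19791 − 5472 = -25263;  -68527 − 25263 = -93790

-93790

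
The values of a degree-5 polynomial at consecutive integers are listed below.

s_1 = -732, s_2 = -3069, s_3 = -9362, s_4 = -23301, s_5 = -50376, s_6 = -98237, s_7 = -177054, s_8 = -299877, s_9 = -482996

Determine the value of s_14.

-3145341

First differences: -2337 , -6293 , -13939 , -27075 , -47861 , -78817 , -122823 , -183119
Second differences: -3956 , -7646 , -13136 , -20786 , -30956 , -44006 , -60296
Third differences: -3690 , -5490 , -7650 , -10170 , -13050 , -16290
Fourth differences: -1800 , -2160 , -2520 , -2880 , -3240
Fifth differences: -360 , -360 , -360 , -360
Fifth differences constant at -360.
-3240 − 360 = -3600;  -16290 − 3600 = -19890;  -60296 − 19890 = -80186;  -183119 − 80186 = -263305;  -482996 − 263305 = -746301
-3600 − 360 = -3960;  -19890 − 3960 = -23850;  -80186 − 23850 = -104036;  -263305 − 104036 = -367341;  -746301 − 367341 = -1113642
-3960 − 360 = -4320;  -23850 − 4320 = -28170;  -104036 − 28170 = -132206;  -367341 − 132206 = -499547;  -1113642 − 499547 = -1613189
-4320 − 360 = -4680;  -28170 − 4680 = -32850;  -132206 − 32850 = -165056;  -499547 − 165056 = -664603;  -1613189 − 664603 = -2277792
-4680 − 360 = -5040;  -32850 − 5040 = -37890;  -165056 − 37890 = -202946;  -664603 − 202946 = -867549;  -2277792 − 867549 = -3145341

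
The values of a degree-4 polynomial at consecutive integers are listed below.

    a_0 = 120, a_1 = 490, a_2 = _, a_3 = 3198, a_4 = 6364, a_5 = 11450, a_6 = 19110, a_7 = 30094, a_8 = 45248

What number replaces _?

Using the last 6 terms:
D1: 3166  5086  7660  10984  15154
D2: 1920  2574  3324  4170
D3: 654  750  846
D4: 96  96
Constant fourth difference = 96.
Extend backward: 654 − 96 = 558;  1920 − 558 = 1362;  3166 − 1362 = 1804;  3198 − 1804 = 1394

1394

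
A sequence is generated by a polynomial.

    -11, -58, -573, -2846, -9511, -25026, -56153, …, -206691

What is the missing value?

-112438

Using the first 7 terms:
D1: -47, -515, -2273, -6665, -15515, -31127
D2: -468, -1758, -4392, -8850, -15612
D3: -1290, -2634, -4458, -6762
D4: -1344, -1824, -2304
D5: -480, -480
Constant fifth difference = -480.
Extend forward: -2304 − 480 = -2784;  -6762 − 2784 = -9546;  -15612 − 9546 = -25158;  -31127 − 25158 = -56285;  -56153 − 56285 = -112438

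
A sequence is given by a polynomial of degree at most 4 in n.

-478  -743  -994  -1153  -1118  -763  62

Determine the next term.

1531

First differences: -265, -251, -159, 35, 355, 825
Second differences: 14, 92, 194, 320, 470
Third differences: 78, 102, 126, 150
Fourth differences: 24, 24, 24
Fourth differences constant at 24.
150 + 24 = 174;  470 + 174 = 644;  825 + 644 = 1469;  62 + 1469 = 1531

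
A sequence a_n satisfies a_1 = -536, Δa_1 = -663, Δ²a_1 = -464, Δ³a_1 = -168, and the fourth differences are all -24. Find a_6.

Build the table forward from the leading diagonal:
Δ⁴: -24, -24, -24, -24, -24, -24
Δ³: -168, -192, -216, -240, -264, -288
Δ²: -464, -632, -824, -1040, -1280, -1544
Δ: -663, -1127, -1759, -2583, -3623, -4903
a: -536, -1199, -2326, -4085, -6668, -10291

-10291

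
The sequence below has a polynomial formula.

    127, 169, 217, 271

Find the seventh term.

D1: 42, 48, 54
D2: 6, 6
The second differences are constant (6).
54 + 6 = 60;  271 + 60 = 331
60 + 6 = 66;  331 + 66 = 397
66 + 6 = 72;  397 + 72 = 469

469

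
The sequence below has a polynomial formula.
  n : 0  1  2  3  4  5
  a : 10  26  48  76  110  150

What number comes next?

First differences: 16, 22, 28, 34, 40
Second differences: 6, 6, 6, 6
Constant second difference = 6, so extend:
40 + 6 = 46;  150 + 46 = 196

196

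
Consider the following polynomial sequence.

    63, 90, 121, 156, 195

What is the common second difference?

Δ: 27, 31, 35, 39
Δ²: 4, 4, 4

4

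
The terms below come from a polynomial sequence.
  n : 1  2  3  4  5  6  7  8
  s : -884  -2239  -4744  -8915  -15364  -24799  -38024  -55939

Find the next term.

-1355 , -2505 , -4171 , -6449 , -9435 , -13225 , -17915
-1150 , -1666 , -2278 , -2986 , -3790 , -4690
-516 , -612 , -708 , -804 , -900
-96 , -96 , -96 , -96
Constant fourth difference = -96, so extend:
-900 − 96 = -996;  -4690 − 996 = -5686;  -17915 − 5686 = -23601;  -55939 − 23601 = -79540

-79540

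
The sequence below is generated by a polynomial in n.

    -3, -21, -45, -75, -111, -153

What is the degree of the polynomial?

First differences: -18, -24, -30, -36, -42
Second differences: -6, -6, -6, -6
The second differences are constant, so the polynomial has degree 2.

2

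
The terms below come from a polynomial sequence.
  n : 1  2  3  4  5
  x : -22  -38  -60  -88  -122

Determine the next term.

-162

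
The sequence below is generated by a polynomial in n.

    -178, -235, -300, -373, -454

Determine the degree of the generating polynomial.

D1: -57, -65, -73, -81
D2: -8, -8, -8
The second differences are constant, so the polynomial has degree 2.

2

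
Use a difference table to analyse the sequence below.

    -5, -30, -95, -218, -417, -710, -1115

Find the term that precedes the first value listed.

-2

D1: -25  -65  -123  -199  -293  -405
D2: -40  -58  -76  -94  -112
D3: -18  -18  -18  -18
The third differences are constant at -18.
Work back: -40 + 18 = -22;  -25 + 22 = -3;  -5 + 3 = -2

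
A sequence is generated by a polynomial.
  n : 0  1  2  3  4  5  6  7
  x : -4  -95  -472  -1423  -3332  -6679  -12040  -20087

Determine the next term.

-31588

D1: -91, -377, -951, -1909, -3347, -5361, -8047
D2: -286, -574, -958, -1438, -2014, -2686
D3: -288, -384, -480, -576, -672
D4: -96, -96, -96, -96
The fourth differences are constant (-96).
-672 − 96 = -768;  -2686 − 768 = -3454;  -8047 − 3454 = -11501;  -20087 − 11501 = -31588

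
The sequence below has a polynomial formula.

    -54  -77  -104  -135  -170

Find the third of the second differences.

D1: -23, -27, -31, -35
D2: -4, -4, -4

-4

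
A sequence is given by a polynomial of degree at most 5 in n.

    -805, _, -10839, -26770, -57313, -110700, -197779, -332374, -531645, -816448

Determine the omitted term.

-3544

Using the last 8 terms:
First differences: -15931  -30543  -53387  -87079  -134595  -199271  -284803
Second differences: -14612  -22844  -33692  -47516  -64676  -85532
Third differences: -8232  -10848  -13824  -17160  -20856
Fourth differences: -2616  -2976  -3336  -3696
Fifth differences: -360  -360  -360
Constant fifth difference = -360.
Extend backward: -2616 + 360 = -2256;  -8232 + 2256 = -5976;  -14612 + 5976 = -8636;  -15931 + 8636 = -7295;  -10839 + 7295 = -3544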